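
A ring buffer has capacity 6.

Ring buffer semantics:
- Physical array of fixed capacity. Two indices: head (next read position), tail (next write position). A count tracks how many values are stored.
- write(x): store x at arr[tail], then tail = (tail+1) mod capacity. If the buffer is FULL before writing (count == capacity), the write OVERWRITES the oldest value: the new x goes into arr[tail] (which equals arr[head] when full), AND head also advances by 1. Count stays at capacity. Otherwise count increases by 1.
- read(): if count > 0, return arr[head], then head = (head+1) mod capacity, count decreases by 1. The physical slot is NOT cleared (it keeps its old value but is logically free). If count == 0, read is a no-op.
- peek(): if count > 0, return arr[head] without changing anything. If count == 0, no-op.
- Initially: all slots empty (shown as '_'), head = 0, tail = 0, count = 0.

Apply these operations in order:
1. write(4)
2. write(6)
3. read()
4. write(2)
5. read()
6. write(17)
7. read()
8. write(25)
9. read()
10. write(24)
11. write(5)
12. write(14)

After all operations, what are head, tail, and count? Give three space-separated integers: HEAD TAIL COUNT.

After op 1 (write(4)): arr=[4 _ _ _ _ _] head=0 tail=1 count=1
After op 2 (write(6)): arr=[4 6 _ _ _ _] head=0 tail=2 count=2
After op 3 (read()): arr=[4 6 _ _ _ _] head=1 tail=2 count=1
After op 4 (write(2)): arr=[4 6 2 _ _ _] head=1 tail=3 count=2
After op 5 (read()): arr=[4 6 2 _ _ _] head=2 tail=3 count=1
After op 6 (write(17)): arr=[4 6 2 17 _ _] head=2 tail=4 count=2
After op 7 (read()): arr=[4 6 2 17 _ _] head=3 tail=4 count=1
After op 8 (write(25)): arr=[4 6 2 17 25 _] head=3 tail=5 count=2
After op 9 (read()): arr=[4 6 2 17 25 _] head=4 tail=5 count=1
After op 10 (write(24)): arr=[4 6 2 17 25 24] head=4 tail=0 count=2
After op 11 (write(5)): arr=[5 6 2 17 25 24] head=4 tail=1 count=3
After op 12 (write(14)): arr=[5 14 2 17 25 24] head=4 tail=2 count=4

Answer: 4 2 4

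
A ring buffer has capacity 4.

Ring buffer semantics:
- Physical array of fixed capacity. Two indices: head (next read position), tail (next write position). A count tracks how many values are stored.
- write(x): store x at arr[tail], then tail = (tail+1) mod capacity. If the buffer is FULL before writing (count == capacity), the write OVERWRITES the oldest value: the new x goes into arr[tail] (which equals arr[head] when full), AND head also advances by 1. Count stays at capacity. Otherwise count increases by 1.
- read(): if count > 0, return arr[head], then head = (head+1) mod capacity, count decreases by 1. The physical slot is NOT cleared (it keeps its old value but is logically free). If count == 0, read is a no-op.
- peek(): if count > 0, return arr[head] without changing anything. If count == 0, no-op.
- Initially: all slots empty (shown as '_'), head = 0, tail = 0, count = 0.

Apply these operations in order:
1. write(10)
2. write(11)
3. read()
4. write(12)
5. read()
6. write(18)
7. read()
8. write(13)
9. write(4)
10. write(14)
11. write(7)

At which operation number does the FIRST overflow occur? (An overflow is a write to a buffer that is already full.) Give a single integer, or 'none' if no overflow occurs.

After op 1 (write(10)): arr=[10 _ _ _] head=0 tail=1 count=1
After op 2 (write(11)): arr=[10 11 _ _] head=0 tail=2 count=2
After op 3 (read()): arr=[10 11 _ _] head=1 tail=2 count=1
After op 4 (write(12)): arr=[10 11 12 _] head=1 tail=3 count=2
After op 5 (read()): arr=[10 11 12 _] head=2 tail=3 count=1
After op 6 (write(18)): arr=[10 11 12 18] head=2 tail=0 count=2
After op 7 (read()): arr=[10 11 12 18] head=3 tail=0 count=1
After op 8 (write(13)): arr=[13 11 12 18] head=3 tail=1 count=2
After op 9 (write(4)): arr=[13 4 12 18] head=3 tail=2 count=3
After op 10 (write(14)): arr=[13 4 14 18] head=3 tail=3 count=4
After op 11 (write(7)): arr=[13 4 14 7] head=0 tail=0 count=4

Answer: 11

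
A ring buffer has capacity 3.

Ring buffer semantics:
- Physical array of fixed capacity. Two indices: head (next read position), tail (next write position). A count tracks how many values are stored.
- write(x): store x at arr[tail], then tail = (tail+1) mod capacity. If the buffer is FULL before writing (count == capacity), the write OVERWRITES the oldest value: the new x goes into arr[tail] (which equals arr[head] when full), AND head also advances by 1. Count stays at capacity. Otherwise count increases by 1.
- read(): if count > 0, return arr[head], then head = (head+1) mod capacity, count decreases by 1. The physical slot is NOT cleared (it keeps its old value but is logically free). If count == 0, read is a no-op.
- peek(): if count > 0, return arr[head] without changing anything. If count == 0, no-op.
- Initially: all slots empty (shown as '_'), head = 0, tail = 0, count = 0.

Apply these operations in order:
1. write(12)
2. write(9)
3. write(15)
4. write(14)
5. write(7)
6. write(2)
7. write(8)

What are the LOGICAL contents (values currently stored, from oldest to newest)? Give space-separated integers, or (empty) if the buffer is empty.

After op 1 (write(12)): arr=[12 _ _] head=0 tail=1 count=1
After op 2 (write(9)): arr=[12 9 _] head=0 tail=2 count=2
After op 3 (write(15)): arr=[12 9 15] head=0 tail=0 count=3
After op 4 (write(14)): arr=[14 9 15] head=1 tail=1 count=3
After op 5 (write(7)): arr=[14 7 15] head=2 tail=2 count=3
After op 6 (write(2)): arr=[14 7 2] head=0 tail=0 count=3
After op 7 (write(8)): arr=[8 7 2] head=1 tail=1 count=3

Answer: 7 2 8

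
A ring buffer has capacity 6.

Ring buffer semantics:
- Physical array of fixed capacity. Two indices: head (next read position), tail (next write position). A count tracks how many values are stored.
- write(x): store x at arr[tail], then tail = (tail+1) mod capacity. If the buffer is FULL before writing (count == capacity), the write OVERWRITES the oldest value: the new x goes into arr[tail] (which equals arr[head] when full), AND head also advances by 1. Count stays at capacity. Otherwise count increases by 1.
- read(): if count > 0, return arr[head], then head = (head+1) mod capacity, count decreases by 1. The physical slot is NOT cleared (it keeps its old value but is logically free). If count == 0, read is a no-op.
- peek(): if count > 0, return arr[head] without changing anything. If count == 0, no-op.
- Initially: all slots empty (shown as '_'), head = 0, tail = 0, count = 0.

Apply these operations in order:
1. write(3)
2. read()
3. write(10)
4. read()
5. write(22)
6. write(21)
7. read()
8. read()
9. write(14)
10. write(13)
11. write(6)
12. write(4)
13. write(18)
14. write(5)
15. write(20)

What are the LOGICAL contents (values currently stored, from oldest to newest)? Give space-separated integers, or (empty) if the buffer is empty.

Answer: 13 6 4 18 5 20

Derivation:
After op 1 (write(3)): arr=[3 _ _ _ _ _] head=0 tail=1 count=1
After op 2 (read()): arr=[3 _ _ _ _ _] head=1 tail=1 count=0
After op 3 (write(10)): arr=[3 10 _ _ _ _] head=1 tail=2 count=1
After op 4 (read()): arr=[3 10 _ _ _ _] head=2 tail=2 count=0
After op 5 (write(22)): arr=[3 10 22 _ _ _] head=2 tail=3 count=1
After op 6 (write(21)): arr=[3 10 22 21 _ _] head=2 tail=4 count=2
After op 7 (read()): arr=[3 10 22 21 _ _] head=3 tail=4 count=1
After op 8 (read()): arr=[3 10 22 21 _ _] head=4 tail=4 count=0
After op 9 (write(14)): arr=[3 10 22 21 14 _] head=4 tail=5 count=1
After op 10 (write(13)): arr=[3 10 22 21 14 13] head=4 tail=0 count=2
After op 11 (write(6)): arr=[6 10 22 21 14 13] head=4 tail=1 count=3
After op 12 (write(4)): arr=[6 4 22 21 14 13] head=4 tail=2 count=4
After op 13 (write(18)): arr=[6 4 18 21 14 13] head=4 tail=3 count=5
After op 14 (write(5)): arr=[6 4 18 5 14 13] head=4 tail=4 count=6
After op 15 (write(20)): arr=[6 4 18 5 20 13] head=5 tail=5 count=6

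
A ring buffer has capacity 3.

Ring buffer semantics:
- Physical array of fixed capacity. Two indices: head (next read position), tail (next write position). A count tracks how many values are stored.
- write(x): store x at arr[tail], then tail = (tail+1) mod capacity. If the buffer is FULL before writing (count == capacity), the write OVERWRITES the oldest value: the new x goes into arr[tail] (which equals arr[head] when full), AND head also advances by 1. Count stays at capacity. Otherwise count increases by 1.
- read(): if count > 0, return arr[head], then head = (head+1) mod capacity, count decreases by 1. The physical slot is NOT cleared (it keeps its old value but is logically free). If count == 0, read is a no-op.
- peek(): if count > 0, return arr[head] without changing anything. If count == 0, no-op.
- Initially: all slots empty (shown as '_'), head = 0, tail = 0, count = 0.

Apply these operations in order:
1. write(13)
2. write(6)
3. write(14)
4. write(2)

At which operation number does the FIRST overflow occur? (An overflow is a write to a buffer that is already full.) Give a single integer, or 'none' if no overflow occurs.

Answer: 4

Derivation:
After op 1 (write(13)): arr=[13 _ _] head=0 tail=1 count=1
After op 2 (write(6)): arr=[13 6 _] head=0 tail=2 count=2
After op 3 (write(14)): arr=[13 6 14] head=0 tail=0 count=3
After op 4 (write(2)): arr=[2 6 14] head=1 tail=1 count=3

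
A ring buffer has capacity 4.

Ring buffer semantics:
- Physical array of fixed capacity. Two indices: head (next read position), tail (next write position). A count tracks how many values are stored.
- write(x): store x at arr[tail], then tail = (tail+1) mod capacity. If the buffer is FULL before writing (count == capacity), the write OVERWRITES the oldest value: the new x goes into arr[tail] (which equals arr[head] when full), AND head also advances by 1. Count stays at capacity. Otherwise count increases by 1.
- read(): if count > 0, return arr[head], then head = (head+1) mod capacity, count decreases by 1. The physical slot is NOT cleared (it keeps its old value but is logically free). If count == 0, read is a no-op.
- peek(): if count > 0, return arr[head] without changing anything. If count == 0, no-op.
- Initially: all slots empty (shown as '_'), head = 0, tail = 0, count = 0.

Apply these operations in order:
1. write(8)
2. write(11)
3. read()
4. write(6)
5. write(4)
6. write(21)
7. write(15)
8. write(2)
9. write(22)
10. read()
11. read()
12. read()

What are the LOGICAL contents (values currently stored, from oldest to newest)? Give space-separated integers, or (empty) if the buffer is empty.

After op 1 (write(8)): arr=[8 _ _ _] head=0 tail=1 count=1
After op 2 (write(11)): arr=[8 11 _ _] head=0 tail=2 count=2
After op 3 (read()): arr=[8 11 _ _] head=1 tail=2 count=1
After op 4 (write(6)): arr=[8 11 6 _] head=1 tail=3 count=2
After op 5 (write(4)): arr=[8 11 6 4] head=1 tail=0 count=3
After op 6 (write(21)): arr=[21 11 6 4] head=1 tail=1 count=4
After op 7 (write(15)): arr=[21 15 6 4] head=2 tail=2 count=4
After op 8 (write(2)): arr=[21 15 2 4] head=3 tail=3 count=4
After op 9 (write(22)): arr=[21 15 2 22] head=0 tail=0 count=4
After op 10 (read()): arr=[21 15 2 22] head=1 tail=0 count=3
After op 11 (read()): arr=[21 15 2 22] head=2 tail=0 count=2
After op 12 (read()): arr=[21 15 2 22] head=3 tail=0 count=1

Answer: 22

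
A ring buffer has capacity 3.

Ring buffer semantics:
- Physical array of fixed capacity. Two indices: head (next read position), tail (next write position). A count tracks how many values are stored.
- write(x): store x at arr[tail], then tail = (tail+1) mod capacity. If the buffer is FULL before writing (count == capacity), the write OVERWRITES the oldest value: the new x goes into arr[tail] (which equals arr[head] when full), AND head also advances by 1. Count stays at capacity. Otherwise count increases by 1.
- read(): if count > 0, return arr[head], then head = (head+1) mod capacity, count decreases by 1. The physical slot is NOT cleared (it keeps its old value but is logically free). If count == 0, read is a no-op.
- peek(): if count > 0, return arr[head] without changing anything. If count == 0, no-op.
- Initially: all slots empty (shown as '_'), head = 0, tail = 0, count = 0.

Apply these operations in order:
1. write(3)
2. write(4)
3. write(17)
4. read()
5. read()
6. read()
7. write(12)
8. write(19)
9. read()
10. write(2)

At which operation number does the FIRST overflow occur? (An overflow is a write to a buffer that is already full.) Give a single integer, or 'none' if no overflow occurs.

After op 1 (write(3)): arr=[3 _ _] head=0 tail=1 count=1
After op 2 (write(4)): arr=[3 4 _] head=0 tail=2 count=2
After op 3 (write(17)): arr=[3 4 17] head=0 tail=0 count=3
After op 4 (read()): arr=[3 4 17] head=1 tail=0 count=2
After op 5 (read()): arr=[3 4 17] head=2 tail=0 count=1
After op 6 (read()): arr=[3 4 17] head=0 tail=0 count=0
After op 7 (write(12)): arr=[12 4 17] head=0 tail=1 count=1
After op 8 (write(19)): arr=[12 19 17] head=0 tail=2 count=2
After op 9 (read()): arr=[12 19 17] head=1 tail=2 count=1
After op 10 (write(2)): arr=[12 19 2] head=1 tail=0 count=2

Answer: none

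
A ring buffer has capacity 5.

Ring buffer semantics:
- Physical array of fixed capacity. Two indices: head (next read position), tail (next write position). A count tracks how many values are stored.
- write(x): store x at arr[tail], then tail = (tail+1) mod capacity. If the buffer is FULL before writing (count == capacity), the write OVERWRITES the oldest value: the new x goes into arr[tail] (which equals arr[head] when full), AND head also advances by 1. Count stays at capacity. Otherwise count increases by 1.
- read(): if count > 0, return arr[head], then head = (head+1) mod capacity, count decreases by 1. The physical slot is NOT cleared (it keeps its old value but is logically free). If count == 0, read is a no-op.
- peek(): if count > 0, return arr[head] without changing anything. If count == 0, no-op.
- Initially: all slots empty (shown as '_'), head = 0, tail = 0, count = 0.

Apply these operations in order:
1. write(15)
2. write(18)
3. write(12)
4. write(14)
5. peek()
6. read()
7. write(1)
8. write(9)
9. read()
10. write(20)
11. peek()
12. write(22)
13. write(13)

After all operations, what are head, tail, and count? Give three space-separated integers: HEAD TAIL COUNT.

Answer: 4 4 5

Derivation:
After op 1 (write(15)): arr=[15 _ _ _ _] head=0 tail=1 count=1
After op 2 (write(18)): arr=[15 18 _ _ _] head=0 tail=2 count=2
After op 3 (write(12)): arr=[15 18 12 _ _] head=0 tail=3 count=3
After op 4 (write(14)): arr=[15 18 12 14 _] head=0 tail=4 count=4
After op 5 (peek()): arr=[15 18 12 14 _] head=0 tail=4 count=4
After op 6 (read()): arr=[15 18 12 14 _] head=1 tail=4 count=3
After op 7 (write(1)): arr=[15 18 12 14 1] head=1 tail=0 count=4
After op 8 (write(9)): arr=[9 18 12 14 1] head=1 tail=1 count=5
After op 9 (read()): arr=[9 18 12 14 1] head=2 tail=1 count=4
After op 10 (write(20)): arr=[9 20 12 14 1] head=2 tail=2 count=5
After op 11 (peek()): arr=[9 20 12 14 1] head=2 tail=2 count=5
After op 12 (write(22)): arr=[9 20 22 14 1] head=3 tail=3 count=5
After op 13 (write(13)): arr=[9 20 22 13 1] head=4 tail=4 count=5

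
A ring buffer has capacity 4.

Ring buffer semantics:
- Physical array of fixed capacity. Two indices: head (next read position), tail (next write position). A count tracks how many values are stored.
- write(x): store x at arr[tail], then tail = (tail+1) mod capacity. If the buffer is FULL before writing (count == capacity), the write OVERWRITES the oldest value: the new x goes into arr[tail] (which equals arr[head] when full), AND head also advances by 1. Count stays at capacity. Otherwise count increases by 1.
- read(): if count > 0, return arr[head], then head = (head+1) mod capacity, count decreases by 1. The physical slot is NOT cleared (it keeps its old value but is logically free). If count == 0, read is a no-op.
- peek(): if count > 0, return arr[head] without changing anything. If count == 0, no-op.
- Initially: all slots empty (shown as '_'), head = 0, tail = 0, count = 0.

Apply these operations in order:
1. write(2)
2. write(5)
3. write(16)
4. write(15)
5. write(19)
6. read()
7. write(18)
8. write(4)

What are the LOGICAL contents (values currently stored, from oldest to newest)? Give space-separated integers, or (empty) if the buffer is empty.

After op 1 (write(2)): arr=[2 _ _ _] head=0 tail=1 count=1
After op 2 (write(5)): arr=[2 5 _ _] head=0 tail=2 count=2
After op 3 (write(16)): arr=[2 5 16 _] head=0 tail=3 count=3
After op 4 (write(15)): arr=[2 5 16 15] head=0 tail=0 count=4
After op 5 (write(19)): arr=[19 5 16 15] head=1 tail=1 count=4
After op 6 (read()): arr=[19 5 16 15] head=2 tail=1 count=3
After op 7 (write(18)): arr=[19 18 16 15] head=2 tail=2 count=4
After op 8 (write(4)): arr=[19 18 4 15] head=3 tail=3 count=4

Answer: 15 19 18 4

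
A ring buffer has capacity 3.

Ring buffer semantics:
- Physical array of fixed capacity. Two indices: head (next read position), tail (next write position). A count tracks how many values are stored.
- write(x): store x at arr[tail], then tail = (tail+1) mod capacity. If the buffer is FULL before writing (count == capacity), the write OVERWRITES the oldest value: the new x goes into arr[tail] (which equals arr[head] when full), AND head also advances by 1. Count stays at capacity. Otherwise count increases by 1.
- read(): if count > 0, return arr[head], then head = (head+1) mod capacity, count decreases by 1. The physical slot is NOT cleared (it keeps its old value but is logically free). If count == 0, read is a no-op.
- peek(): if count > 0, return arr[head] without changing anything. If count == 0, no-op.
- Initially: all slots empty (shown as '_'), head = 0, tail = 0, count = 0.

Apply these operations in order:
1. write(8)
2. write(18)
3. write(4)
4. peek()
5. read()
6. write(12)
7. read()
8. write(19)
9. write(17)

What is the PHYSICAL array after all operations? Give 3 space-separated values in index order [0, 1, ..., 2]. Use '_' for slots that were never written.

Answer: 12 19 17

Derivation:
After op 1 (write(8)): arr=[8 _ _] head=0 tail=1 count=1
After op 2 (write(18)): arr=[8 18 _] head=0 tail=2 count=2
After op 3 (write(4)): arr=[8 18 4] head=0 tail=0 count=3
After op 4 (peek()): arr=[8 18 4] head=0 tail=0 count=3
After op 5 (read()): arr=[8 18 4] head=1 tail=0 count=2
After op 6 (write(12)): arr=[12 18 4] head=1 tail=1 count=3
After op 7 (read()): arr=[12 18 4] head=2 tail=1 count=2
After op 8 (write(19)): arr=[12 19 4] head=2 tail=2 count=3
After op 9 (write(17)): arr=[12 19 17] head=0 tail=0 count=3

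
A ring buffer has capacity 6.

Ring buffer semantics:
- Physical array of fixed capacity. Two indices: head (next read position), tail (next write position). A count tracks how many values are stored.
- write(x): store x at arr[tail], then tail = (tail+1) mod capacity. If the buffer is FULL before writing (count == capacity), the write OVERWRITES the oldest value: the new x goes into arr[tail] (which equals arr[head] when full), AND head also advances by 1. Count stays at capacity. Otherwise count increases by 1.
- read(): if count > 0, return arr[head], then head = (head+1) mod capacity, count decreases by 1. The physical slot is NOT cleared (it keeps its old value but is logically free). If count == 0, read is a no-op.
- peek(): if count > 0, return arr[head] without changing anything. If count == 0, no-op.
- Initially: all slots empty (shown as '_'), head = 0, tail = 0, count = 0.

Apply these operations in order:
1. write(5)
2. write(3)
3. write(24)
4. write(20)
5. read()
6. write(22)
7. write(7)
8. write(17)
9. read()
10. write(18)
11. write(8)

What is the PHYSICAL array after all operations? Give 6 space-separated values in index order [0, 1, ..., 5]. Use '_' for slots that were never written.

After op 1 (write(5)): arr=[5 _ _ _ _ _] head=0 tail=1 count=1
After op 2 (write(3)): arr=[5 3 _ _ _ _] head=0 tail=2 count=2
After op 3 (write(24)): arr=[5 3 24 _ _ _] head=0 tail=3 count=3
After op 4 (write(20)): arr=[5 3 24 20 _ _] head=0 tail=4 count=4
After op 5 (read()): arr=[5 3 24 20 _ _] head=1 tail=4 count=3
After op 6 (write(22)): arr=[5 3 24 20 22 _] head=1 tail=5 count=4
After op 7 (write(7)): arr=[5 3 24 20 22 7] head=1 tail=0 count=5
After op 8 (write(17)): arr=[17 3 24 20 22 7] head=1 tail=1 count=6
After op 9 (read()): arr=[17 3 24 20 22 7] head=2 tail=1 count=5
After op 10 (write(18)): arr=[17 18 24 20 22 7] head=2 tail=2 count=6
After op 11 (write(8)): arr=[17 18 8 20 22 7] head=3 tail=3 count=6

Answer: 17 18 8 20 22 7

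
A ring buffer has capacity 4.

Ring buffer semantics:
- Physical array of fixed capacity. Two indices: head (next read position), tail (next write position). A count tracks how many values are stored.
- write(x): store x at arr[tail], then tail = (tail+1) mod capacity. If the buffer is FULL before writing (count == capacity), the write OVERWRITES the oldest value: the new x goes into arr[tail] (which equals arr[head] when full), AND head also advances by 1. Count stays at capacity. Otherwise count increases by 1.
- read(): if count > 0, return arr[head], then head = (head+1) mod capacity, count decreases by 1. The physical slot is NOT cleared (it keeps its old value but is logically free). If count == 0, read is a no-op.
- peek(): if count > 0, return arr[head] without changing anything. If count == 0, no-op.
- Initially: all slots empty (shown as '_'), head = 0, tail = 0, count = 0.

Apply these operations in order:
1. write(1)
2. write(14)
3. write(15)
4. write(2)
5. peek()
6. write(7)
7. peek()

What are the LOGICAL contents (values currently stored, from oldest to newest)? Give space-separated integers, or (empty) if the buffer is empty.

After op 1 (write(1)): arr=[1 _ _ _] head=0 tail=1 count=1
After op 2 (write(14)): arr=[1 14 _ _] head=0 tail=2 count=2
After op 3 (write(15)): arr=[1 14 15 _] head=0 tail=3 count=3
After op 4 (write(2)): arr=[1 14 15 2] head=0 tail=0 count=4
After op 5 (peek()): arr=[1 14 15 2] head=0 tail=0 count=4
After op 6 (write(7)): arr=[7 14 15 2] head=1 tail=1 count=4
After op 7 (peek()): arr=[7 14 15 2] head=1 tail=1 count=4

Answer: 14 15 2 7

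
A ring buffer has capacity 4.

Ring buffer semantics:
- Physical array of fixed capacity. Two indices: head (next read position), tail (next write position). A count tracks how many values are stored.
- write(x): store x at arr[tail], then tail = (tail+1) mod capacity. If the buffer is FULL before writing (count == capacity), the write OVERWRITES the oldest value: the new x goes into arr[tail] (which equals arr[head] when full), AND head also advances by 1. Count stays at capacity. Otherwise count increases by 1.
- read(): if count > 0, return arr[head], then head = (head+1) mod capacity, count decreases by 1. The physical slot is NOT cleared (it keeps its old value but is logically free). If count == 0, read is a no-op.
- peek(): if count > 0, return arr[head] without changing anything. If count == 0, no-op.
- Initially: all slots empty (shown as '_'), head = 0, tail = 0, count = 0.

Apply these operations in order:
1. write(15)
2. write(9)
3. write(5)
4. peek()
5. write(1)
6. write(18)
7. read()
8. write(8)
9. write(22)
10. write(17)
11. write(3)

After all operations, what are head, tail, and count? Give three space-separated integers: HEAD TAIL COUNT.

Answer: 1 1 4

Derivation:
After op 1 (write(15)): arr=[15 _ _ _] head=0 tail=1 count=1
After op 2 (write(9)): arr=[15 9 _ _] head=0 tail=2 count=2
After op 3 (write(5)): arr=[15 9 5 _] head=0 tail=3 count=3
After op 4 (peek()): arr=[15 9 5 _] head=0 tail=3 count=3
After op 5 (write(1)): arr=[15 9 5 1] head=0 tail=0 count=4
After op 6 (write(18)): arr=[18 9 5 1] head=1 tail=1 count=4
After op 7 (read()): arr=[18 9 5 1] head=2 tail=1 count=3
After op 8 (write(8)): arr=[18 8 5 1] head=2 tail=2 count=4
After op 9 (write(22)): arr=[18 8 22 1] head=3 tail=3 count=4
After op 10 (write(17)): arr=[18 8 22 17] head=0 tail=0 count=4
After op 11 (write(3)): arr=[3 8 22 17] head=1 tail=1 count=4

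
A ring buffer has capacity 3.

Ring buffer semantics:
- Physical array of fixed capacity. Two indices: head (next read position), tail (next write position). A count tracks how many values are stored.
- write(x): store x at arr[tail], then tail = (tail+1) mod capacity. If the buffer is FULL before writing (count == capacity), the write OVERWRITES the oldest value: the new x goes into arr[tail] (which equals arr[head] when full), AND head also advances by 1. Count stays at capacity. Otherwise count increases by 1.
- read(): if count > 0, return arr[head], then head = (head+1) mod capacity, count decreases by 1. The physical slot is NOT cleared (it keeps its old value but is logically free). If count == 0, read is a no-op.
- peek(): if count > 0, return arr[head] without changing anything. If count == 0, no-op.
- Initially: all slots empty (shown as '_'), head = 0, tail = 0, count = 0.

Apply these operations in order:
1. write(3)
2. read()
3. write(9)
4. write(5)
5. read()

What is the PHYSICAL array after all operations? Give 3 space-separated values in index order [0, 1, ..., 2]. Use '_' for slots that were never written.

Answer: 3 9 5

Derivation:
After op 1 (write(3)): arr=[3 _ _] head=0 tail=1 count=1
After op 2 (read()): arr=[3 _ _] head=1 tail=1 count=0
After op 3 (write(9)): arr=[3 9 _] head=1 tail=2 count=1
After op 4 (write(5)): arr=[3 9 5] head=1 tail=0 count=2
After op 5 (read()): arr=[3 9 5] head=2 tail=0 count=1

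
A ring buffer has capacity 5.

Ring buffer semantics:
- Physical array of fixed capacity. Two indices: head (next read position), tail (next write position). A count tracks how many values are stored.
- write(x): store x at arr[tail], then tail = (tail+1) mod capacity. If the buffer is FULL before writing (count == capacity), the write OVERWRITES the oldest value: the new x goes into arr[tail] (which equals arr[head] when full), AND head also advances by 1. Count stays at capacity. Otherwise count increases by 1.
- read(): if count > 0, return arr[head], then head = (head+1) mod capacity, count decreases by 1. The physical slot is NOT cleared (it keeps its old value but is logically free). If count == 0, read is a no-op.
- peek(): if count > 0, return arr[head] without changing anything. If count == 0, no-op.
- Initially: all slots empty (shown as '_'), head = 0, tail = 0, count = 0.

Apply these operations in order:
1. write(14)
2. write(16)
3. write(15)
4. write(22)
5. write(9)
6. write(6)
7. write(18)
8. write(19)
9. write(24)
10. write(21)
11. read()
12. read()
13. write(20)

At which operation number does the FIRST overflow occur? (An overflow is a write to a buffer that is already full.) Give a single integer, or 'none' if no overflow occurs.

Answer: 6

Derivation:
After op 1 (write(14)): arr=[14 _ _ _ _] head=0 tail=1 count=1
After op 2 (write(16)): arr=[14 16 _ _ _] head=0 tail=2 count=2
After op 3 (write(15)): arr=[14 16 15 _ _] head=0 tail=3 count=3
After op 4 (write(22)): arr=[14 16 15 22 _] head=0 tail=4 count=4
After op 5 (write(9)): arr=[14 16 15 22 9] head=0 tail=0 count=5
After op 6 (write(6)): arr=[6 16 15 22 9] head=1 tail=1 count=5
After op 7 (write(18)): arr=[6 18 15 22 9] head=2 tail=2 count=5
After op 8 (write(19)): arr=[6 18 19 22 9] head=3 tail=3 count=5
After op 9 (write(24)): arr=[6 18 19 24 9] head=4 tail=4 count=5
After op 10 (write(21)): arr=[6 18 19 24 21] head=0 tail=0 count=5
After op 11 (read()): arr=[6 18 19 24 21] head=1 tail=0 count=4
After op 12 (read()): arr=[6 18 19 24 21] head=2 tail=0 count=3
After op 13 (write(20)): arr=[20 18 19 24 21] head=2 tail=1 count=4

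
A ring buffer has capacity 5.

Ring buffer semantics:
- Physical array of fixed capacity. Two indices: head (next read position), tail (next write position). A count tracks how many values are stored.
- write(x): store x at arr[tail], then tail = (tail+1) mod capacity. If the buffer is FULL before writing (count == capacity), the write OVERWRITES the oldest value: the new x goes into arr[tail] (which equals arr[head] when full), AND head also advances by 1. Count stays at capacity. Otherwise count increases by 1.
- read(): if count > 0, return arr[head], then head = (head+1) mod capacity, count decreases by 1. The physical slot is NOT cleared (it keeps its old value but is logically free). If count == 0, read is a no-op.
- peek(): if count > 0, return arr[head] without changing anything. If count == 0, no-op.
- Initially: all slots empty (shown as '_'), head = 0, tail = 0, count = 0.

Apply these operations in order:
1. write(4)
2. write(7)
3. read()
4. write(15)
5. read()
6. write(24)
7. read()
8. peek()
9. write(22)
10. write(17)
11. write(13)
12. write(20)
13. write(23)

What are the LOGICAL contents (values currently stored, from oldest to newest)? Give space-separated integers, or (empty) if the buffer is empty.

Answer: 22 17 13 20 23

Derivation:
After op 1 (write(4)): arr=[4 _ _ _ _] head=0 tail=1 count=1
After op 2 (write(7)): arr=[4 7 _ _ _] head=0 tail=2 count=2
After op 3 (read()): arr=[4 7 _ _ _] head=1 tail=2 count=1
After op 4 (write(15)): arr=[4 7 15 _ _] head=1 tail=3 count=2
After op 5 (read()): arr=[4 7 15 _ _] head=2 tail=3 count=1
After op 6 (write(24)): arr=[4 7 15 24 _] head=2 tail=4 count=2
After op 7 (read()): arr=[4 7 15 24 _] head=3 tail=4 count=1
After op 8 (peek()): arr=[4 7 15 24 _] head=3 tail=4 count=1
After op 9 (write(22)): arr=[4 7 15 24 22] head=3 tail=0 count=2
After op 10 (write(17)): arr=[17 7 15 24 22] head=3 tail=1 count=3
After op 11 (write(13)): arr=[17 13 15 24 22] head=3 tail=2 count=4
After op 12 (write(20)): arr=[17 13 20 24 22] head=3 tail=3 count=5
After op 13 (write(23)): arr=[17 13 20 23 22] head=4 tail=4 count=5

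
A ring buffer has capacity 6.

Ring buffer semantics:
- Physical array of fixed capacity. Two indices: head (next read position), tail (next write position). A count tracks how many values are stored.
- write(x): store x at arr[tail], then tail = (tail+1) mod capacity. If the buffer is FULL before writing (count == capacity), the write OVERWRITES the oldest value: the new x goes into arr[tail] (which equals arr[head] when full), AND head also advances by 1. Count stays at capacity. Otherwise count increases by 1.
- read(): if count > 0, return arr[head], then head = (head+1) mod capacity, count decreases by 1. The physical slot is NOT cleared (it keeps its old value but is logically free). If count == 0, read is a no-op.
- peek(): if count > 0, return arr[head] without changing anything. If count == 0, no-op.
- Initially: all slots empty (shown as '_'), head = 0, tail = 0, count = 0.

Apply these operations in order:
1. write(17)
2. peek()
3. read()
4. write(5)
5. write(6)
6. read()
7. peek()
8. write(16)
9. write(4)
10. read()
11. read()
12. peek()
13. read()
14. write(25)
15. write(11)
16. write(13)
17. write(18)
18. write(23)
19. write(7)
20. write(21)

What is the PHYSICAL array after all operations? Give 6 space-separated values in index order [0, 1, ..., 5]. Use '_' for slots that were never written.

After op 1 (write(17)): arr=[17 _ _ _ _ _] head=0 tail=1 count=1
After op 2 (peek()): arr=[17 _ _ _ _ _] head=0 tail=1 count=1
After op 3 (read()): arr=[17 _ _ _ _ _] head=1 tail=1 count=0
After op 4 (write(5)): arr=[17 5 _ _ _ _] head=1 tail=2 count=1
After op 5 (write(6)): arr=[17 5 6 _ _ _] head=1 tail=3 count=2
After op 6 (read()): arr=[17 5 6 _ _ _] head=2 tail=3 count=1
After op 7 (peek()): arr=[17 5 6 _ _ _] head=2 tail=3 count=1
After op 8 (write(16)): arr=[17 5 6 16 _ _] head=2 tail=4 count=2
After op 9 (write(4)): arr=[17 5 6 16 4 _] head=2 tail=5 count=3
After op 10 (read()): arr=[17 5 6 16 4 _] head=3 tail=5 count=2
After op 11 (read()): arr=[17 5 6 16 4 _] head=4 tail=5 count=1
After op 12 (peek()): arr=[17 5 6 16 4 _] head=4 tail=5 count=1
After op 13 (read()): arr=[17 5 6 16 4 _] head=5 tail=5 count=0
After op 14 (write(25)): arr=[17 5 6 16 4 25] head=5 tail=0 count=1
After op 15 (write(11)): arr=[11 5 6 16 4 25] head=5 tail=1 count=2
After op 16 (write(13)): arr=[11 13 6 16 4 25] head=5 tail=2 count=3
After op 17 (write(18)): arr=[11 13 18 16 4 25] head=5 tail=3 count=4
After op 18 (write(23)): arr=[11 13 18 23 4 25] head=5 tail=4 count=5
After op 19 (write(7)): arr=[11 13 18 23 7 25] head=5 tail=5 count=6
After op 20 (write(21)): arr=[11 13 18 23 7 21] head=0 tail=0 count=6

Answer: 11 13 18 23 7 21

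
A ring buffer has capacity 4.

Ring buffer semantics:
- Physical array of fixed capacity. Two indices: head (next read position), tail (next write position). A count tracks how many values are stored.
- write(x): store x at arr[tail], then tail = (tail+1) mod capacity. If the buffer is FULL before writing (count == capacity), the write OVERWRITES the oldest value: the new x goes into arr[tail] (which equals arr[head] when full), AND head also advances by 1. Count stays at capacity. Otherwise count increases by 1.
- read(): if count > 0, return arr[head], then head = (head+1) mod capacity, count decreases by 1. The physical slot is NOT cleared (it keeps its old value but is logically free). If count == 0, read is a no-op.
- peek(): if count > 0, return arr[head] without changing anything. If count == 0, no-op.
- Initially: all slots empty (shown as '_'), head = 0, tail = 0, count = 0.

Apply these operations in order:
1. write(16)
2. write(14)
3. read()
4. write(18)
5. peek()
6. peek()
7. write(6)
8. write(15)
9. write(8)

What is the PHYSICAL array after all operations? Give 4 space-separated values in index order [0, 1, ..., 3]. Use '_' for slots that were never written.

After op 1 (write(16)): arr=[16 _ _ _] head=0 tail=1 count=1
After op 2 (write(14)): arr=[16 14 _ _] head=0 tail=2 count=2
After op 3 (read()): arr=[16 14 _ _] head=1 tail=2 count=1
After op 4 (write(18)): arr=[16 14 18 _] head=1 tail=3 count=2
After op 5 (peek()): arr=[16 14 18 _] head=1 tail=3 count=2
After op 6 (peek()): arr=[16 14 18 _] head=1 tail=3 count=2
After op 7 (write(6)): arr=[16 14 18 6] head=1 tail=0 count=3
After op 8 (write(15)): arr=[15 14 18 6] head=1 tail=1 count=4
After op 9 (write(8)): arr=[15 8 18 6] head=2 tail=2 count=4

Answer: 15 8 18 6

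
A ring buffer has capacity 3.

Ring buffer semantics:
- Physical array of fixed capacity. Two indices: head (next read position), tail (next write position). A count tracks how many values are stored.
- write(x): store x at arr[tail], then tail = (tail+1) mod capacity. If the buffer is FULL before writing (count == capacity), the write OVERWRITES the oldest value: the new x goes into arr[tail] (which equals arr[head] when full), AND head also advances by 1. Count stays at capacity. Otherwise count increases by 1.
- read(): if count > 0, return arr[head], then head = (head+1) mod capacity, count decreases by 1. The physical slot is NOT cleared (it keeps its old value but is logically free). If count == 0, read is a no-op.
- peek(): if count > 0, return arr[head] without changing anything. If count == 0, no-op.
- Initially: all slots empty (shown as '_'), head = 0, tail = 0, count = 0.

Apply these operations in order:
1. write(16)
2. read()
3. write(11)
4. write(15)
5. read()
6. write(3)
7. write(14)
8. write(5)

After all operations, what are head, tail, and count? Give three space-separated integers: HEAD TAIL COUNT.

Answer: 0 0 3

Derivation:
After op 1 (write(16)): arr=[16 _ _] head=0 tail=1 count=1
After op 2 (read()): arr=[16 _ _] head=1 tail=1 count=0
After op 3 (write(11)): arr=[16 11 _] head=1 tail=2 count=1
After op 4 (write(15)): arr=[16 11 15] head=1 tail=0 count=2
After op 5 (read()): arr=[16 11 15] head=2 tail=0 count=1
After op 6 (write(3)): arr=[3 11 15] head=2 tail=1 count=2
After op 7 (write(14)): arr=[3 14 15] head=2 tail=2 count=3
After op 8 (write(5)): arr=[3 14 5] head=0 tail=0 count=3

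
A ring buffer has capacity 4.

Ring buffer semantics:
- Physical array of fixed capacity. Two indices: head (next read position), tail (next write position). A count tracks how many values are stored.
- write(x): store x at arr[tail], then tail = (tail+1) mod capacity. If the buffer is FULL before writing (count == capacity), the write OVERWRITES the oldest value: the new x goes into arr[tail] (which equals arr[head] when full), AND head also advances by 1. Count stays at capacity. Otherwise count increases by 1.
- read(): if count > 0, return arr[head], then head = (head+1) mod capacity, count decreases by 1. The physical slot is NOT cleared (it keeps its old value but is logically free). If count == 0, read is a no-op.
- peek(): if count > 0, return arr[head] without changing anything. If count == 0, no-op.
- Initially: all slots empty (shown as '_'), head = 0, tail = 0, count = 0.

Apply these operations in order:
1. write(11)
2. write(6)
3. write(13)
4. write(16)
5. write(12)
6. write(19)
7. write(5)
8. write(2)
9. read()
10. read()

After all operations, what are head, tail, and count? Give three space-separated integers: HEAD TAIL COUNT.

Answer: 2 0 2

Derivation:
After op 1 (write(11)): arr=[11 _ _ _] head=0 tail=1 count=1
After op 2 (write(6)): arr=[11 6 _ _] head=0 tail=2 count=2
After op 3 (write(13)): arr=[11 6 13 _] head=0 tail=3 count=3
After op 4 (write(16)): arr=[11 6 13 16] head=0 tail=0 count=4
After op 5 (write(12)): arr=[12 6 13 16] head=1 tail=1 count=4
After op 6 (write(19)): arr=[12 19 13 16] head=2 tail=2 count=4
After op 7 (write(5)): arr=[12 19 5 16] head=3 tail=3 count=4
After op 8 (write(2)): arr=[12 19 5 2] head=0 tail=0 count=4
After op 9 (read()): arr=[12 19 5 2] head=1 tail=0 count=3
After op 10 (read()): arr=[12 19 5 2] head=2 tail=0 count=2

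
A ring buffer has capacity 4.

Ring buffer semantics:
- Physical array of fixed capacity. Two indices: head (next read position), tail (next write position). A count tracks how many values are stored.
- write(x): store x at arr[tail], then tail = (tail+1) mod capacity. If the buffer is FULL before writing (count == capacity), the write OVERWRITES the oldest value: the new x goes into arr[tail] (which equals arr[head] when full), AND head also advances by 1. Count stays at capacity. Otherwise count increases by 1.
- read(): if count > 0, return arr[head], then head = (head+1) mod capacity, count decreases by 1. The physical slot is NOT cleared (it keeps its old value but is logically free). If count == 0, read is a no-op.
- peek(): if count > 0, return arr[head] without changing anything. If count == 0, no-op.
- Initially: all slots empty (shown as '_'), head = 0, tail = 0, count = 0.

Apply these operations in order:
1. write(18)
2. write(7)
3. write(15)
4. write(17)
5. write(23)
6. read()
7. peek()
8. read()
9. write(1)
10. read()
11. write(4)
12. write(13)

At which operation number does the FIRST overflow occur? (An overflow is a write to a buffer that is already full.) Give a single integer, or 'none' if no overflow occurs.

After op 1 (write(18)): arr=[18 _ _ _] head=0 tail=1 count=1
After op 2 (write(7)): arr=[18 7 _ _] head=0 tail=2 count=2
After op 3 (write(15)): arr=[18 7 15 _] head=0 tail=3 count=3
After op 4 (write(17)): arr=[18 7 15 17] head=0 tail=0 count=4
After op 5 (write(23)): arr=[23 7 15 17] head=1 tail=1 count=4
After op 6 (read()): arr=[23 7 15 17] head=2 tail=1 count=3
After op 7 (peek()): arr=[23 7 15 17] head=2 tail=1 count=3
After op 8 (read()): arr=[23 7 15 17] head=3 tail=1 count=2
After op 9 (write(1)): arr=[23 1 15 17] head=3 tail=2 count=3
After op 10 (read()): arr=[23 1 15 17] head=0 tail=2 count=2
After op 11 (write(4)): arr=[23 1 4 17] head=0 tail=3 count=3
After op 12 (write(13)): arr=[23 1 4 13] head=0 tail=0 count=4

Answer: 5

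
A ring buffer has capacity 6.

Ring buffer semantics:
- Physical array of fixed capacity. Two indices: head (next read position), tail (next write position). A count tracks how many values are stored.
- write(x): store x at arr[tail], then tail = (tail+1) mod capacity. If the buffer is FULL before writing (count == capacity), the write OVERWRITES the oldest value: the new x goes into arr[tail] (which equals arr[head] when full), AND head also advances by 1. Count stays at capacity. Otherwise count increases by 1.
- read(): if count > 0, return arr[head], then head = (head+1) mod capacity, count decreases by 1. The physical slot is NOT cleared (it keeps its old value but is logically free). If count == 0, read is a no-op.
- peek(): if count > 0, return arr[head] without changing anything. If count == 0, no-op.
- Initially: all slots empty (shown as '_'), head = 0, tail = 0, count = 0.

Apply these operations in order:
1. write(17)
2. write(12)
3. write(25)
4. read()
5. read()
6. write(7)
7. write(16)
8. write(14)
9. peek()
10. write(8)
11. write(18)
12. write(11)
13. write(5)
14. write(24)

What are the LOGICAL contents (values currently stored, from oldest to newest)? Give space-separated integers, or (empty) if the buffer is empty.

After op 1 (write(17)): arr=[17 _ _ _ _ _] head=0 tail=1 count=1
After op 2 (write(12)): arr=[17 12 _ _ _ _] head=0 tail=2 count=2
After op 3 (write(25)): arr=[17 12 25 _ _ _] head=0 tail=3 count=3
After op 4 (read()): arr=[17 12 25 _ _ _] head=1 tail=3 count=2
After op 5 (read()): arr=[17 12 25 _ _ _] head=2 tail=3 count=1
After op 6 (write(7)): arr=[17 12 25 7 _ _] head=2 tail=4 count=2
After op 7 (write(16)): arr=[17 12 25 7 16 _] head=2 tail=5 count=3
After op 8 (write(14)): arr=[17 12 25 7 16 14] head=2 tail=0 count=4
After op 9 (peek()): arr=[17 12 25 7 16 14] head=2 tail=0 count=4
After op 10 (write(8)): arr=[8 12 25 7 16 14] head=2 tail=1 count=5
After op 11 (write(18)): arr=[8 18 25 7 16 14] head=2 tail=2 count=6
After op 12 (write(11)): arr=[8 18 11 7 16 14] head=3 tail=3 count=6
After op 13 (write(5)): arr=[8 18 11 5 16 14] head=4 tail=4 count=6
After op 14 (write(24)): arr=[8 18 11 5 24 14] head=5 tail=5 count=6

Answer: 14 8 18 11 5 24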